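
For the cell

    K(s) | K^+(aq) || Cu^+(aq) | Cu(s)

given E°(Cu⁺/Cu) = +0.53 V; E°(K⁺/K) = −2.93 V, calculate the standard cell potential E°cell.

+3.46 V

By convention the left-hand electrode in cell notation is the anode (oxidation) and the right-hand electrode is the cathode (reduction).
E°cell = E°(right) − E°(left) = +0.53 − (−2.93) = +3.46 V.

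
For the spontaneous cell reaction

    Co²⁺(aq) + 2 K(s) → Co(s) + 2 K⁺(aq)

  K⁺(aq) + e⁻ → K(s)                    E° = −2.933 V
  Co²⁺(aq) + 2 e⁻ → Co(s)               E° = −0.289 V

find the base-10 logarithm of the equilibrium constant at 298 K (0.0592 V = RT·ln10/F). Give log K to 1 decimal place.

The Co²⁺/Co couple is reduced (cathode); E°cell = −0.289 − (−2.933) = +2.644 V with n = 2.
At equilibrium E = 0, so log K = nE°cell / 0.0592 = (2)(+2.644) / 0.0592 = 89.3.

log K = 89.3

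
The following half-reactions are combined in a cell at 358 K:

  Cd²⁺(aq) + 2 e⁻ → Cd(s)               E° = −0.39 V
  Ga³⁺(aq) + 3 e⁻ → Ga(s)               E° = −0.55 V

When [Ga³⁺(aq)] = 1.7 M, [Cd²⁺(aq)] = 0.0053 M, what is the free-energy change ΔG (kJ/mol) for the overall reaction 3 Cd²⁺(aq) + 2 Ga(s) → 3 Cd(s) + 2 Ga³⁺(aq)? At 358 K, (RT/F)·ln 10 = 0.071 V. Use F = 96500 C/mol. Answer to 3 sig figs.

With Cd²⁺/Cd reduced at the cathode, E°cell = −0.39 − (−0.55) = +0.16 V and n = 6.
The reaction quotient is [Ga³⁺(aq)]^2 / [Cd²⁺(aq)]^3 = 1.94×10^7; by Nernst, E = +0.16 − (0.071/6)(7.288) = +0.0738 V.
Finally ΔG = −nFE = −(6)(96500 C/mol)(+0.0738 V) = −42.7 kJ/mol.

−42.7 kJ/mol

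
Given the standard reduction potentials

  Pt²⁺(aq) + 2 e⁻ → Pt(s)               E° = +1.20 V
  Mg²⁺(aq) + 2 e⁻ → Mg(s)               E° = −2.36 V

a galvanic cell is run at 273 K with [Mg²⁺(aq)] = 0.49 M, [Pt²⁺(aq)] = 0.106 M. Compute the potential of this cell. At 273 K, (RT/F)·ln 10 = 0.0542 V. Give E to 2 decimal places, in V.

+3.54 V

The Pt²⁺/Pt couple has the more positive E°, so it is the cathode; Mg²⁺/Mg is the anode.
E°cell = +1.20 − (−2.36) = +3.56 V, with n = 2 electrons transferred.
Balancing gives Pt²⁺(aq) + Mg(s) → Pt(s) + Mg²⁺(aq); hence Q = [Mg²⁺(aq)] / [Pt²⁺(aq)] = 4.62 (log Q = 0.665).
By the Nernst equation, E = +3.56 − (0.0542/2)·(0.665) = +3.54 V.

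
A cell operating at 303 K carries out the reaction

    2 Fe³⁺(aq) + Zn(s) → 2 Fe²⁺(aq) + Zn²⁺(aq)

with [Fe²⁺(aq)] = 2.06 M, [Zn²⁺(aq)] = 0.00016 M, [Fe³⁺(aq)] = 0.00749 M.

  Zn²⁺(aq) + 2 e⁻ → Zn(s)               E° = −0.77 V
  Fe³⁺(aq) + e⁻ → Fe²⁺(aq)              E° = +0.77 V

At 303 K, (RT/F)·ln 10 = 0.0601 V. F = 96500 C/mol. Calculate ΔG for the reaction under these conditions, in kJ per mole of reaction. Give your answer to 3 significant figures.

E°cell = +0.77 − (−0.77) = +1.54 V; the balanced reaction transfers n = 2 electrons.
The reaction quotient is ([Fe²⁺(aq)]^2·[Zn²⁺(aq)]) / [Fe³⁺(aq)]^2 = 12.1; by Nernst, E = +1.54 − (0.0601/2)(1.083) = +1.5075 V.
ΔG = −nFE = −(2)(96500)(+1.5075) J/mol = −291 kJ/mol.

−291 kJ/mol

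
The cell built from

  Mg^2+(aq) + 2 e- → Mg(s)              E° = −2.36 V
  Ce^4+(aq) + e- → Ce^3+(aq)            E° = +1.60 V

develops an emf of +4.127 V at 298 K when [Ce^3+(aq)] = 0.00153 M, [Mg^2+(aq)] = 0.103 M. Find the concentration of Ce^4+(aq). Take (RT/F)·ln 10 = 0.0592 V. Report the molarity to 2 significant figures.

Ce⁴⁺/Ce³⁺ is the cathode (higher E°); E°cell = +1.60 − (−2.36) = +3.96 V with n = 2.
Rearranging E = E° − (0.0592/n)·log Q gives log Q = 2(+3.96 − (+4.127))/0.0592 = −5.642.
For 2 Ce^4+(aq) + Mg(s) → 2 Ce^3+(aq) + Mg^2+(aq), the reaction quotient is Q = ([Ce^3+(aq)]^2·[Mg^2+(aq)]) / [Ce^4+(aq)]^2.
Solving for the unknown gives log [Ce^4+(aq)] = −0.488, so [Ce^4+(aq)] ≈ 0.33 M.

0.33 M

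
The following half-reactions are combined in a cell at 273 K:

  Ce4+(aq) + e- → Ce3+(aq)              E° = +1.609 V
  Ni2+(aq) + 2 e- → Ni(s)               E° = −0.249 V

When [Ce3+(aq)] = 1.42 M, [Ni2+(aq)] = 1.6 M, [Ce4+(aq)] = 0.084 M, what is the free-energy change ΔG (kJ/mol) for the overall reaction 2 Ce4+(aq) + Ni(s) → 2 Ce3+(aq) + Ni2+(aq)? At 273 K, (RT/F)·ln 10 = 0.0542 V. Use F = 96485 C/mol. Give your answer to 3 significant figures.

With Ce⁴⁺/Ce³⁺ reduced at the cathode, E°cell = +1.609 − (−0.249) = +1.858 V and n = 2.
The reaction quotient is ([Ce3+(aq)]^2·[Ni2+(aq)]) / [Ce4+(aq)]^2 = 457; by Nernst, E = +1.858 − (0.0542/2)(2.660) = +1.7859 V.
Then ΔG = −nFE = −2 × 96485 × +1.7859 J/mol = −345 kJ/mol.

−345 kJ/mol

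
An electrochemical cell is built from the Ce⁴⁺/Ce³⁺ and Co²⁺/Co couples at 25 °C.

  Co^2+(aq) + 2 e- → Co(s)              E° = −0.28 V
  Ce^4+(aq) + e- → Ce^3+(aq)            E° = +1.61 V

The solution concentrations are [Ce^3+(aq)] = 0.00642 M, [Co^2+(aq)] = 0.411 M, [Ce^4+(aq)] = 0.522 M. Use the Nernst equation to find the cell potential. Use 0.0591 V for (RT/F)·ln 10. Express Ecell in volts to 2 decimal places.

+2.01 V

The Ce⁴⁺/Ce³⁺ couple has the more positive E°, so it is the cathode; Co²⁺/Co is the anode.
E°cell = +1.61 − (−0.28) = +1.89 V, with n = 2 electrons transferred.
Balancing gives 2 Ce^4+(aq) + Co(s) → 2 Ce^3+(aq) + Co^2+(aq); hence Q = ([Ce^3+(aq)]^2·[Co^2+(aq)]) / [Ce^4+(aq)]^2 = 6.22×10^−5 (log Q = −4.206).
Applying E = E° − (RT ln10/nF)·log Q gives +1.89 − (0.0591/2)(−4.206) = +2.01 V.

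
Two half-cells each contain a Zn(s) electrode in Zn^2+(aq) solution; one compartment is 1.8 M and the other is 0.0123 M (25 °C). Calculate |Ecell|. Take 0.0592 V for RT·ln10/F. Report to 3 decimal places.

For a concentration cell E°cell = 0, since both electrodes use the same couple.
The compartment with the higher Zn^2+(aq) concentration (1.8 M) acts as the cathode; ions are reduced there and produced at the dilute (0.0123 M) anode.
With n = 2, Ecell = −(0.0592/2)·log([dilute]/[conc]) = −(0.0592/2)·log(0.0123/1.8) = +0.064 V.

0.064 V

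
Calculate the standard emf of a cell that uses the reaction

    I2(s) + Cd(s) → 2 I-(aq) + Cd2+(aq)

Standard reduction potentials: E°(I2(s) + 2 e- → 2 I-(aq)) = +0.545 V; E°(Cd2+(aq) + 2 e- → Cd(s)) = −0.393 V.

+0.938 V

I2(s) gains electrons, so the I₂/I⁻ couple is the cathode; the Cd²⁺/Cd couple is the anode.
E°cell = E°(cathode) − E°(anode) = +0.545 − (−0.393) = +0.938 V.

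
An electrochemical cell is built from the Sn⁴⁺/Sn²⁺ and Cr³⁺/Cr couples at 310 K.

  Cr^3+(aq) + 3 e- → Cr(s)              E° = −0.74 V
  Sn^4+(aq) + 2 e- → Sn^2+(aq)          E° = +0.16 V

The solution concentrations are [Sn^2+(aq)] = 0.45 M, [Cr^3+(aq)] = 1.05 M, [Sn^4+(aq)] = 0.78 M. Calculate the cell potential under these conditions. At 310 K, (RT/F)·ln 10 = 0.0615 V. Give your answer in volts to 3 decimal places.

Since E°(Sn⁴⁺/Sn²⁺) > E°(Cr³⁺/Cr), Sn⁴⁺/Sn²⁺ serves as the cathode.
E°cell = +0.16 − (−0.74) = +0.90 V, with n = 6 electrons transferred.
Balancing gives 3 Sn^4+(aq) + 2 Cr(s) → 3 Sn^2+(aq) + 2 Cr^3+(aq); hence Q = ([Sn^2+(aq)]^3·[Cr^3+(aq)]^2) / [Sn^4+(aq)]^3 = 0.212 (log Q = −0.674).
E = E° − (0.0615/n)·log Q = +0.90 − (0.0615/6)(−0.674) = +0.907 V.

+0.907 V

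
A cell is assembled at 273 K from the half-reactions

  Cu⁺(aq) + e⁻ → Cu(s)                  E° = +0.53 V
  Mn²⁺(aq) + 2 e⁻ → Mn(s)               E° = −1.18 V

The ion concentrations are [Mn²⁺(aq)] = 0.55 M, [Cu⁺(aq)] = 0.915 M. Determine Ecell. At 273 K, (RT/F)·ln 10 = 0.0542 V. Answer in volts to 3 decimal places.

Cu⁺/Cu is reduced (cathode, E° = +0.53 V) and Mn²⁺/Mn is oxidized (anode).
E°cell = +0.53 − (−1.18) = +1.71 V, with n = 2 electrons transferred.
The balanced reaction is 2 Cu⁺(aq) + Mn(s) → 2 Cu(s) + Mn²⁺(aq), so Q = [Mn²⁺(aq)] / [Cu⁺(aq)]^2 = 0.657 and log Q = −0.182.
E = E° − (0.0542/n)·log Q = +1.71 − (0.0542/2)(−0.182) = +1.715 V.

+1.715 V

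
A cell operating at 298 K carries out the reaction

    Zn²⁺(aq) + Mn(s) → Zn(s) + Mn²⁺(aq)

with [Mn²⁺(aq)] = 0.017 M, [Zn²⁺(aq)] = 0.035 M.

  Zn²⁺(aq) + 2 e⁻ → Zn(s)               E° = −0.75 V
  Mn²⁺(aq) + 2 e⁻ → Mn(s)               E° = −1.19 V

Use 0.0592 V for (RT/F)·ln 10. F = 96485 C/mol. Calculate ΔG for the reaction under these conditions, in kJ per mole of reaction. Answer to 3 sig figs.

−86.7 kJ/mol

E°cell = −0.75 − (−1.19) = +0.44 V; the balanced reaction transfers n = 2 electrons.
Q = [Mn²⁺(aq)] / [Zn²⁺(aq)] = 0.486, so log Q = −0.314 and E = +0.44 − (0.0592/2)(−0.314) = +0.4493 V.
Then ΔG = −nFE = −2 × 96485 × +0.4493 J/mol = −86.7 kJ/mol.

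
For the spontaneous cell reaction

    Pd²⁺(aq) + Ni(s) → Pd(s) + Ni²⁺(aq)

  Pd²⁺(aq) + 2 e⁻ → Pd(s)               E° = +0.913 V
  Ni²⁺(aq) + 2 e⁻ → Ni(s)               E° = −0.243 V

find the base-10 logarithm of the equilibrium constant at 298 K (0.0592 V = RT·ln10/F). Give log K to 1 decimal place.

The Pd²⁺/Pd couple is reduced (cathode); E°cell = +0.913 − (−0.243) = +1.156 V with n = 2.
At equilibrium E = 0, so log K = nE°cell / 0.0592 = (2)(+1.156) / 0.0592 = 39.1.

log K = 39.1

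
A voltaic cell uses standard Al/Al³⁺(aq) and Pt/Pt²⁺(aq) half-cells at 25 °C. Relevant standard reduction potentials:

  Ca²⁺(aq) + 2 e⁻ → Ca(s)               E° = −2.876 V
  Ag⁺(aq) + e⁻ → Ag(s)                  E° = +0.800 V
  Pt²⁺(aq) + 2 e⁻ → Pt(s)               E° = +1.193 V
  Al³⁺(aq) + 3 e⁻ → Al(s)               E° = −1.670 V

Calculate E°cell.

+2.863 V

Of the two couples in this cell, the one with the more positive reduction potential is reduced at the cathode: here that is Pt²⁺/Pt (+1.193 V); Al³⁺/Al (−1.670 V) is the anode.
E°cell = E°(cathode) − E°(anode) = +1.193 − (−1.670) = +2.863 V.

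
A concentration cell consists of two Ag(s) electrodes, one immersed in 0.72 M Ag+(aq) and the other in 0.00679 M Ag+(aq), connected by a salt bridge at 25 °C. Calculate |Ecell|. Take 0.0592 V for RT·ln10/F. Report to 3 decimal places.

For a concentration cell E°cell = 0, since both electrodes use the same couple.
The compartment with the higher Ag+(aq) concentration (0.72 M) acts as the cathode; ions are reduced there and produced at the dilute (0.00679 M) anode.
With n = 1, Ecell = −(0.0592/1)·log([dilute]/[conc]) = −(0.0592/1)·log(0.00679/0.72) = +0.120 V.

0.120 V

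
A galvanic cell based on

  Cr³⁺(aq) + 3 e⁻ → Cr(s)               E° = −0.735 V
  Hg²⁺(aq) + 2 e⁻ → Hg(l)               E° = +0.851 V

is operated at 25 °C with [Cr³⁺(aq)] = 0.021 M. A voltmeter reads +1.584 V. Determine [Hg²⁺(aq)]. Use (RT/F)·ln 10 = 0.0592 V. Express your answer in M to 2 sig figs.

0.065 M

The Hg²⁺/Hg couple has the larger reduction potential, so it is the cathode: E°cell = +0.851 − (−0.735) = +1.586 V and n = 6.
Rearranging E = E° − (0.0592/n)·log Q gives log Q = 6(+1.586 − (+1.584))/0.0592 = 0.203.
Balancing electrons gives 3 Hg²⁺(aq) + 2 Cr(s) → 3 Hg(l) + 2 Cr³⁺(aq); thus Q = [Cr³⁺(aq)]^2 / [Hg²⁺(aq)]^3.
Solving for the unknown gives log [Hg²⁺(aq)] = −1.186, so [Hg²⁺(aq)] ≈ 0.065 M.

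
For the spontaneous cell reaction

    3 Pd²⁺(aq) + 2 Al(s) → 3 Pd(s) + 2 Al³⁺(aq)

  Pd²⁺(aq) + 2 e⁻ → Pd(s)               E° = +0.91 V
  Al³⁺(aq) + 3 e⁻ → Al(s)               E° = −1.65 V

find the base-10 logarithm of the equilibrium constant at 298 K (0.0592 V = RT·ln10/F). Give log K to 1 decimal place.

The Pd²⁺/Pd couple is reduced (cathode); E°cell = +0.91 − (−1.65) = +2.56 V with n = 6.
At equilibrium E = 0, so log K = nE°cell / 0.0592 = (6)(+2.56) / 0.0592 = 259.5.

log K = 259.5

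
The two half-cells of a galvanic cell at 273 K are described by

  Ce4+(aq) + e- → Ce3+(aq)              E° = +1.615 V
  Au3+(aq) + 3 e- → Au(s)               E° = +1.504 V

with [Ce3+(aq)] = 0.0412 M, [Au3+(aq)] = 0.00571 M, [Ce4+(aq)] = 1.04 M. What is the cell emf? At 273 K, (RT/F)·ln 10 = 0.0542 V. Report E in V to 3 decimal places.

+0.228 V

Since E°(Ce⁴⁺/Ce³⁺) > E°(Au³⁺/Au), Ce⁴⁺/Ce³⁺ serves as the cathode.
E°cell = E°cat − E°an = +1.615 − (+1.504) = +0.111 V; n = 3.
The balanced reaction is 3 Ce4+(aq) + Au(s) → 3 Ce3+(aq) + Au3+(aq), so Q = ([Ce3+(aq)]^3·[Au3+(aq)]) / [Ce4+(aq)]^3 = 3.55×10^−7 and log Q = −6.450.
Applying E = E° − (RT ln10/nF)·log Q gives +0.111 − (0.0542/3)(−6.450) = +0.228 V.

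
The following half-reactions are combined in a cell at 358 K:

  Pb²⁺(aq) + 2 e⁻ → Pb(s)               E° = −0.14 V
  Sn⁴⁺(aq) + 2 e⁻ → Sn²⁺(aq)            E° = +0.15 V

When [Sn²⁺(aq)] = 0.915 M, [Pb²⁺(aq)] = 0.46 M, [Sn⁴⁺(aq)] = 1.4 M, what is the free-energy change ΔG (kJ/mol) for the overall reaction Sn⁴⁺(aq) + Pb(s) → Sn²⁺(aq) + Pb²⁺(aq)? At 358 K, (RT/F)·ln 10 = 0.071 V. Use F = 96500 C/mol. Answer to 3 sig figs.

With Sn⁴⁺/Sn²⁺ reduced at the cathode, E°cell = +0.15 − (−0.14) = +0.29 V and n = 2.
The reaction quotient is ([Sn²⁺(aq)]·[Pb²⁺(aq)]) / [Sn⁴⁺(aq)] = 0.301; by Nernst, E = +0.29 − (0.071/2)(−0.522) = +0.3085 V.
ΔG = −nFE = −(2)(96500)(+0.3085) J/mol = −59.5 kJ/mol.

−59.5 kJ/mol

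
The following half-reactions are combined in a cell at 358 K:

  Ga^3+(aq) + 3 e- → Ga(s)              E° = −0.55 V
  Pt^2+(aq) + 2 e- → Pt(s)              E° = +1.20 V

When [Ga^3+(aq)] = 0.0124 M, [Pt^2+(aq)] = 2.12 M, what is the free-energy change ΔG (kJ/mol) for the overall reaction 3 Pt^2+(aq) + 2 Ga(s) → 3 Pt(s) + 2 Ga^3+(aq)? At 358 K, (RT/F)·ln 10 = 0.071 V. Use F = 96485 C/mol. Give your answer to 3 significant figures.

−1050 kJ/mol

With Pt²⁺/Pt reduced at the cathode, E°cell = +1.20 − (−0.55) = +1.75 V and n = 6.
Here Q = [Ga^3+(aq)]^2 / [Pt^2+(aq)]^3 = 1.61×10^−5 (log Q = −4.792), giving E = +1.75 − (0.071/6)·(−4.792) = +1.8067 V.
ΔG = −nFE = −(6)(96485)(+1.8067) J/mol = −1050 kJ/mol.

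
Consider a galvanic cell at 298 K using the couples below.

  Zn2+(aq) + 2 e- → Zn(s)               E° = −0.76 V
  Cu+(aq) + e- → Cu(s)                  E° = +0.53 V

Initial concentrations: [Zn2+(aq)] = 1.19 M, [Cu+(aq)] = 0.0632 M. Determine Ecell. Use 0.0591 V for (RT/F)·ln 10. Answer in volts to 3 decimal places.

The Cu⁺/Cu couple has the more positive E°, so it is the cathode; Zn²⁺/Zn is the anode.
The standard potential is +0.53 − (−0.76) = +1.29 V and the balanced reaction transfers n = 2 electrons.
For the overall reaction 2 Cu+(aq) + Zn(s) → 2 Cu(s) + Zn2+(aq), Q = [Zn2+(aq)] / [Cu+(aq)]^2 = 298, giving log Q = 2.474.
E = E° − (0.0591/n)·log Q = +1.29 − (0.0591/2)(2.474) = +1.217 V.

+1.217 V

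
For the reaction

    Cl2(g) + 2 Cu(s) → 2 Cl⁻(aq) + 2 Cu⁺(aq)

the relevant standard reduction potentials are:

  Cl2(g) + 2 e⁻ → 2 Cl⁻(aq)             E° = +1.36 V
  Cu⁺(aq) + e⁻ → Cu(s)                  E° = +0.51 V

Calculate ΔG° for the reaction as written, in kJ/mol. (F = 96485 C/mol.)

−164 kJ/mol

In the reaction as written Cl2(g) is reduced, so the Cl₂/Cl⁻ couple is the cathode and Cu⁺/Cu is the anode.
E°cell = +1.36 − (+0.51) = +0.85 V; balancing electrons gives n = 2.
ΔG° = −nFE°cell = −(2)(96485)(+0.85) J/mol = −164 kJ/mol.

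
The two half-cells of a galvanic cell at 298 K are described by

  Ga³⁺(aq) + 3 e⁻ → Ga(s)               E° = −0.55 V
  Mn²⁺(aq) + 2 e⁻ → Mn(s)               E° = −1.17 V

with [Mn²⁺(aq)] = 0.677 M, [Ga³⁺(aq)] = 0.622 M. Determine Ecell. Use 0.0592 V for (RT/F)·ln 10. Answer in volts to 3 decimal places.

The Ga³⁺/Ga couple has the more positive E°, so it is the cathode; Mn²⁺/Mn is the anode.
The standard potential is −0.55 − (−1.17) = +0.62 V and the balanced reaction transfers n = 6 electrons.
For the overall reaction 2 Ga³⁺(aq) + 3 Mn(s) → 2 Ga(s) + 3 Mn²⁺(aq), Q = [Mn²⁺(aq)]^3 / [Ga³⁺(aq)]^2 = 0.802, giving log Q = −0.096.
By the Nernst equation, E = +0.62 − (0.0592/6)·(−0.096) = +0.621 V.

+0.621 V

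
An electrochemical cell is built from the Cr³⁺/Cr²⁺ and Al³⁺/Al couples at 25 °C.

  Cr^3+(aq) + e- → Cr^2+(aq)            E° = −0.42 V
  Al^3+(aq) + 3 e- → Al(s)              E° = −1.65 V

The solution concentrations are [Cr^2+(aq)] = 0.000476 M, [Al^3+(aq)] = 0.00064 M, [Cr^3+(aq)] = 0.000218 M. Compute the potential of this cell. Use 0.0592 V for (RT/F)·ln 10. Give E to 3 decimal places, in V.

The Cr³⁺/Cr²⁺ couple has the more positive E°, so it is the cathode; Al³⁺/Al is the anode.
E°cell = E°cat − E°an = −0.42 − (−1.65) = +1.23 V; n = 3.
Balancing gives 3 Cr^3+(aq) + Al(s) → 3 Cr^2+(aq) + Al^3+(aq); hence Q = ([Cr^2+(aq)]^3·[Al^3+(aq)]) / [Cr^3+(aq)]^3 = 0.00666 (log Q = −2.176).
By the Nernst equation, E = +1.23 − (0.0592/3)·(−2.176) = +1.273 V.

+1.273 V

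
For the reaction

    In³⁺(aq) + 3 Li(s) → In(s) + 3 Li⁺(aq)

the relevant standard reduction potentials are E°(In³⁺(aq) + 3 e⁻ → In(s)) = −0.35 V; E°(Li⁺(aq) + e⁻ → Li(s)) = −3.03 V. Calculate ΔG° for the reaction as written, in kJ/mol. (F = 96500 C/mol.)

−776 kJ/mol

In the reaction as written In³⁺(aq) is reduced, so the In³⁺/In couple is the cathode and Li⁺/Li is the anode.
E°cell = −0.35 − (−3.03) = +2.68 V; balancing electrons gives n = 3.
ΔG° = −nFE°cell = −(3)(96500)(+2.68) J/mol = −776 kJ/mol.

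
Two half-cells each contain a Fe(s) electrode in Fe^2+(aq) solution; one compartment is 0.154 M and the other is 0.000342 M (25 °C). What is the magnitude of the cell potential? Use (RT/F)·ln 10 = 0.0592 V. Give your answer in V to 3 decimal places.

0.079 V

For a concentration cell E°cell = 0, since both electrodes use the same couple.
The compartment with the higher Fe^2+(aq) concentration (0.154 M) acts as the cathode; ions are reduced there and produced at the dilute (0.000342 M) anode.
With n = 2, Ecell = −(0.0592/2)·log([dilute]/[conc]) = −(0.0592/2)·log(0.000342/0.154) = +0.079 V.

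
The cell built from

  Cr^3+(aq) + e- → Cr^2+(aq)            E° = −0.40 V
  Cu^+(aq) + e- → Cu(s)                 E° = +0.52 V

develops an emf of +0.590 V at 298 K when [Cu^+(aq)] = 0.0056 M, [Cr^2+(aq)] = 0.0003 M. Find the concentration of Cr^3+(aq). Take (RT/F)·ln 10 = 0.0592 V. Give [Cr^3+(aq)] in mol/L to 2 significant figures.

0.63 M

Cu⁺/Cu is the cathode (higher E°); E°cell = +0.52 − (−0.40) = +0.92 V with n = 1.
From the Nernst equation, log Q = n(E° − E)/0.0592 = 1·(+0.92 − (+0.590))/0.0592 = 5.574.
Balancing electrons gives Cu^+(aq) + Cr^2+(aq) → Cu(s) + Cr^3+(aq); thus Q = [Cr^3+(aq)] / ([Cu^+(aq)]·[Cr^2+(aq)]).
Solving for the unknown gives log [Cr^3+(aq)] = −0.201, so [Cr^3+(aq)] ≈ 0.63 M.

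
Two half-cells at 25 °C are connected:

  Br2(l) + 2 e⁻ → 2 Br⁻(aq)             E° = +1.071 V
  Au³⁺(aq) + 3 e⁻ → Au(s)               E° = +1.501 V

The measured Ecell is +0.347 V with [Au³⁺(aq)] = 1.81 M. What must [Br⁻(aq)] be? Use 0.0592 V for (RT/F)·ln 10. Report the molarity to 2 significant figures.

With Au³⁺/Au at the cathode and Br₂/Br⁻ at the anode, E°cell = +1.501 − (+1.071) = +0.430 V (n = 6).
Since E = E° − (0.0592/n)·log Q, log Q = n(E° − E)/0.0592 = 8.412.
For 2 Au³⁺(aq) + 6 Br⁻(aq) → 2 Au(s) + 3 Br2(l), the reaction quotient is Q = 1 / ([Au³⁺(aq)]^2·[Br⁻(aq)]^6).
Substituting the known concentrations and solving, log [Br⁻(aq)] = −1.488 and [Br⁻(aq)] = 0.033 M.

0.033 M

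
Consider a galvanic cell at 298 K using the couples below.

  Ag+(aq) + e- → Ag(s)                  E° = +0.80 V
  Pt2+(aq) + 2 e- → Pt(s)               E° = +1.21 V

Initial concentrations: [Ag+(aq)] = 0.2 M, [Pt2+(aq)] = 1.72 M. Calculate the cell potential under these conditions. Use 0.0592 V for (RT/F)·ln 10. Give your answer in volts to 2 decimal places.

The Pt²⁺/Pt couple has the more positive E°, so it is the cathode; Ag⁺/Ag is the anode.
The standard potential is +1.21 − (+0.80) = +0.41 V and the balanced reaction transfers n = 2 electrons.
Balancing gives Pt2+(aq) + 2 Ag(s) → Pt(s) + 2 Ag+(aq); hence Q = [Ag+(aq)]^2 / [Pt2+(aq)] = 0.0233 (log Q = −1.633).
E = E° − (0.0592/n)·log Q = +0.41 − (0.0592/2)(−1.633) = +0.46 V.

+0.46 V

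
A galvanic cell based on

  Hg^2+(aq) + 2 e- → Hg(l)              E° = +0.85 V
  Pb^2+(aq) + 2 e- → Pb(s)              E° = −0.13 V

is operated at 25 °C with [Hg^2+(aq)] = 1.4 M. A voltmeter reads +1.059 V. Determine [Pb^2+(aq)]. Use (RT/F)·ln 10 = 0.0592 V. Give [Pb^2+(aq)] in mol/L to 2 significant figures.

The Hg²⁺/Hg couple has the larger reduction potential, so it is the cathode: E°cell = +0.85 − (−0.13) = +0.98 V and n = 2.
From the Nernst equation, log Q = n(E° − E)/0.0592 = 2·(+0.98 − (+1.059))/0.0592 = −2.669.
The balanced reaction is Hg^2+(aq) + Pb(s) → Hg(l) + Pb^2+(aq), so Q = [Pb^2+(aq)] / [Hg^2+(aq)].
Solving for the unknown gives log [Pb^2+(aq)] = −2.523, so [Pb^2+(aq)] ≈ 0.0030 M.

0.0030 M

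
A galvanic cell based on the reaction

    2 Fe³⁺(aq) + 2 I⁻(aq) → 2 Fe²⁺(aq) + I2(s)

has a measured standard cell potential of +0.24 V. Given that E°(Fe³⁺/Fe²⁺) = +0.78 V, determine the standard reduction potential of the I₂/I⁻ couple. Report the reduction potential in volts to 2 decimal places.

In the reaction as written the Fe³⁺/Fe²⁺ couple is reduced (cathode) and I₂/I⁻ is oxidized (anode), so E°cell = E°(Fe³⁺/Fe²⁺) − E°(I₂/I⁻).
E°(I₂/I⁻) = E°(cathode) − E°cell = +0.78 − (+0.24) = +0.54 V.

+0.54 V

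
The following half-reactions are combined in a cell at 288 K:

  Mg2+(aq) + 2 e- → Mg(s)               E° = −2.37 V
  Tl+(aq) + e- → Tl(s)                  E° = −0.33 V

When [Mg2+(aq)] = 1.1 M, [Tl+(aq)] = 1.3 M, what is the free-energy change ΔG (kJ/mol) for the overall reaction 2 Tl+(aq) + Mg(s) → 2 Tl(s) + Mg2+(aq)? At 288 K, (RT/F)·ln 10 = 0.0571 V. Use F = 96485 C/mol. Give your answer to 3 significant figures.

−395 kJ/mol

E°cell = −0.33 − (−2.37) = +2.04 V; the balanced reaction transfers n = 2 electrons.
Here Q = [Mg2+(aq)] / [Tl+(aq)]^2 = 0.651 (log Q = −0.186), giving E = +2.04 − (0.0571/2)·(−0.186) = +2.0453 V.
Finally ΔG = −nFE = −(2)(96485 C/mol)(+2.0453 V) = −395 kJ/mol.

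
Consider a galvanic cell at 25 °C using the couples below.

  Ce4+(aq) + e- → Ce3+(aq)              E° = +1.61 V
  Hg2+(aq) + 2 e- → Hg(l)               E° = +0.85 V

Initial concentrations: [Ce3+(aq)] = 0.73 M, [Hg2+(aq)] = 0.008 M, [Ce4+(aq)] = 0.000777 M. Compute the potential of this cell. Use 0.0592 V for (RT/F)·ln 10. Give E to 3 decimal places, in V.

+0.646 V

Since E°(Ce⁴⁺/Ce³⁺) > E°(Hg²⁺/Hg), Ce⁴⁺/Ce³⁺ serves as the cathode.
E°cell = E°cat − E°an = +1.61 − (+0.85) = +0.76 V; n = 2.
Balancing gives 2 Ce4+(aq) + Hg(l) → 2 Ce3+(aq) + Hg2+(aq); hence Q = ([Ce3+(aq)]^2·[Hg2+(aq)]) / [Ce4+(aq)]^2 = 7.06×10^3 (log Q = 3.849).
E = E° − (0.0592/n)·log Q = +0.76 − (0.0592/2)(3.849) = +0.646 V.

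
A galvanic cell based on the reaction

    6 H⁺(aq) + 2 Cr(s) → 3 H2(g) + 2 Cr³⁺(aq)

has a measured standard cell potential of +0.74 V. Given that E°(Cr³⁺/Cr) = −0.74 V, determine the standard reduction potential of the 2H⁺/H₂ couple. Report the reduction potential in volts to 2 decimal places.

+0.00 V

In the reaction as written the 2H⁺/H₂ couple is reduced (cathode) and Cr³⁺/Cr is oxidized (anode), so E°cell = E°(2H⁺/H₂) − E°(Cr³⁺/Cr).
E°(2H⁺/H₂) = E°cell + E°(anode) = +0.74 + (−0.74) = +0.00 V.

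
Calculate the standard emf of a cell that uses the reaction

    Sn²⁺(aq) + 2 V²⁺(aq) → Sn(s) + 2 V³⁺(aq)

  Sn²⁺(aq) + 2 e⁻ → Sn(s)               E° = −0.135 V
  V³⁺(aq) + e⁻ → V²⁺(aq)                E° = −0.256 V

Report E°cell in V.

+0.121 V

In the reaction as written, Sn²⁺(aq) is reduced (cathode) and V³⁺(aq) is produced by oxidation at the anode.
E°cell = E°(cathode) − E°(anode) = −0.135 − (−0.256) = +0.121 V.
The positive value indicates the reaction is spontaneous as written.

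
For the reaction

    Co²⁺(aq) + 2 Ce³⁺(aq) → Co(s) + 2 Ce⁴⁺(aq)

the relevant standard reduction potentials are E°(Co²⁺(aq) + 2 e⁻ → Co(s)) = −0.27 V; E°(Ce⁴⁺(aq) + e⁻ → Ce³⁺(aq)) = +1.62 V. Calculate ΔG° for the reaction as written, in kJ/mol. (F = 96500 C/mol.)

+365 kJ/mol

In the reaction as written Co²⁺(aq) is reduced, so the Co²⁺/Co couple is the cathode and Ce⁴⁺/Ce³⁺ is the anode.
E°cell = −0.27 − (+1.62) = −1.89 V; balancing electrons gives n = 2.
ΔG° = −nFE°cell = −(2)(96500)(−1.89) J/mol = +365 kJ/mol.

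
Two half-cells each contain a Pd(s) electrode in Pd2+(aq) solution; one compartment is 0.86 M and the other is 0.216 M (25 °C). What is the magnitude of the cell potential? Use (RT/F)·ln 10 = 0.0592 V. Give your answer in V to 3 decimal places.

0.018 V

For a concentration cell E°cell = 0, since both electrodes use the same couple.
The compartment with the higher Pd2+(aq) concentration (0.86 M) acts as the cathode; ions are reduced there and produced at the dilute (0.216 M) anode.
With n = 2, Ecell = −(0.0592/2)·log([dilute]/[conc]) = −(0.0592/2)·log(0.216/0.86) = +0.018 V.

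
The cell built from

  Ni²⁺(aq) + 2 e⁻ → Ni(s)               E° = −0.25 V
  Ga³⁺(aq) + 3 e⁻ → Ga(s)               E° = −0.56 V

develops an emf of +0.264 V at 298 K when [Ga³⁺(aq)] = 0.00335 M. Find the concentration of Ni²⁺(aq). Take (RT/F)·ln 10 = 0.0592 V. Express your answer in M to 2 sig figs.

With Ni²⁺/Ni at the cathode and Ga³⁺/Ga at the anode, E°cell = −0.25 − (−0.56) = +0.31 V (n = 6).
Rearranging E = E° − (0.0592/n)·log Q gives log Q = 6(+0.31 − (+0.264))/0.0592 = 4.662.
For 3 Ni²⁺(aq) + 2 Ga(s) → 3 Ni(s) + 2 Ga³⁺(aq), the reaction quotient is Q = [Ga³⁺(aq)]^2 / [Ni²⁺(aq)]^3.
Isolating [Ni²⁺(aq)] in Q = 10^{4.662} yields log [Ni²⁺(aq)] = −3.204, i.e. 0.00063 M.

0.00063 M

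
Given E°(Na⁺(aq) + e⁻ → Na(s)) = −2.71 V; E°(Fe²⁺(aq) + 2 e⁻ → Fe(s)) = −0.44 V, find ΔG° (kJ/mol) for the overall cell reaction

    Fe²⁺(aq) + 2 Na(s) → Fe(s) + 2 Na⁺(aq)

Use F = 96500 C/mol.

−438 kJ/mol

In the reaction as written Fe²⁺(aq) is reduced, so the Fe²⁺/Fe couple is the cathode and Na⁺/Na is the anode.
E°cell = −0.44 − (−2.71) = +2.27 V; balancing electrons gives n = 2.
ΔG° = −nFE°cell = −(2)(96500)(+2.27) J/mol = −438 kJ/mol.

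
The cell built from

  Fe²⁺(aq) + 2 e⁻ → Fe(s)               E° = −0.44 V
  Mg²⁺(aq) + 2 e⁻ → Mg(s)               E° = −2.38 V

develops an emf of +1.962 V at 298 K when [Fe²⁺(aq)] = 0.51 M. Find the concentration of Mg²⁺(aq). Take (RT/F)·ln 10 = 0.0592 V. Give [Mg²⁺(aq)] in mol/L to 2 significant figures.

0.092 M

Fe²⁺/Fe is the cathode (higher E°); E°cell = −0.44 − (−2.38) = +1.94 V with n = 2.
Since E = E° − (0.0592/n)·log Q, log Q = n(E° − E)/0.0592 = −0.743.
For Fe²⁺(aq) + Mg(s) → Fe(s) + Mg²⁺(aq), the reaction quotient is Q = [Mg²⁺(aq)] / [Fe²⁺(aq)].
Isolating [Mg²⁺(aq)] in Q = 10^{−0.743} yields log [Mg²⁺(aq)] = −1.035, i.e. 0.092 M.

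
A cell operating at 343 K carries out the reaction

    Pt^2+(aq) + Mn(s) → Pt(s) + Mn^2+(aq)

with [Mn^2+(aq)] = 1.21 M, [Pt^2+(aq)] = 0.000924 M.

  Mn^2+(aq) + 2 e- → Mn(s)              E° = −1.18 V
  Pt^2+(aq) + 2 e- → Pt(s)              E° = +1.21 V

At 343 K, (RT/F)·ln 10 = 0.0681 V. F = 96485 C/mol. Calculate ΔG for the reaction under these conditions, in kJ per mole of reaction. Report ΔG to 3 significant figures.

With Pt²⁺/Pt reduced at the cathode, E°cell = +1.21 − (−1.18) = +2.39 V and n = 2.
Q = [Mn^2+(aq)] / [Pt^2+(aq)] = 1.31×10^3, so log Q = 3.117 and E = +2.39 − (0.0681/2)(3.117) = +2.2839 V.
Then ΔG = −nFE = −2 × 96485 × +2.2839 J/mol = −441 kJ/mol.

−441 kJ/mol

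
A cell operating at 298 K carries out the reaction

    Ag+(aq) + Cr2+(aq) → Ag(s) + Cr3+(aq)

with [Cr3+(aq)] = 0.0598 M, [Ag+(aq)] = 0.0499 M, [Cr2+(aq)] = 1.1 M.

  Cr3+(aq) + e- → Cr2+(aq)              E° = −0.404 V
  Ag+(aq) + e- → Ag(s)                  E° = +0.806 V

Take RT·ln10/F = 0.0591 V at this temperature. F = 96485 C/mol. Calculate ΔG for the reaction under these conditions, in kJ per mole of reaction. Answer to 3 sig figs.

The standard cell potential is +0.806 − (−0.404) = +1.210 V, with n = 1 electron in the balanced equation.
The reaction quotient is [Cr3+(aq)] / ([Ag+(aq)]·[Cr2+(aq)]) = 1.09; by Nernst, E = +1.210 − (0.0591/1)(0.037) = +1.2078 V.
Finally ΔG = −nFE = −(1)(96485 C/mol)(+1.2078 V) = −117 kJ/mol.

−117 kJ/mol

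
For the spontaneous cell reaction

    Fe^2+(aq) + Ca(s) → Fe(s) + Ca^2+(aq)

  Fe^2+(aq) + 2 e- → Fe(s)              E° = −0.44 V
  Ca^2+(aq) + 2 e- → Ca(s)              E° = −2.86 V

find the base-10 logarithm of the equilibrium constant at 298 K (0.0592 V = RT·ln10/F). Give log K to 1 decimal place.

log K = 81.8

The Fe²⁺/Fe couple is reduced (cathode); E°cell = −0.44 − (−2.86) = +2.42 V with n = 2.
At equilibrium E = 0, so log K = nE°cell / 0.0592 = (2)(+2.42) / 0.0592 = 81.8.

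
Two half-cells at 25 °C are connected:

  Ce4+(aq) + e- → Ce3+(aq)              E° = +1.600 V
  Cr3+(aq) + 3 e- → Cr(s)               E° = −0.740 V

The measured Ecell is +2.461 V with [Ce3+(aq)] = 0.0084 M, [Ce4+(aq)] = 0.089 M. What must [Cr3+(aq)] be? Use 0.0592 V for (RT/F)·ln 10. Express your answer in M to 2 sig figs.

0.00088 M

The Ce⁴⁺/Ce³⁺ couple has the larger reduction potential, so it is the cathode: E°cell = +1.600 − (−0.740) = +2.340 V and n = 3.
Since E = E° − (0.0592/n)·log Q, log Q = n(E° − E)/0.0592 = −6.132.
The balanced reaction is 3 Ce4+(aq) + Cr(s) → 3 Ce3+(aq) + Cr3+(aq), so Q = ([Ce3+(aq)]^3·[Cr3+(aq)]) / [Ce4+(aq)]^3.
Substituting the known concentrations and solving, log [Cr3+(aq)] = −3.057 and [Cr3+(aq)] = 0.00088 M.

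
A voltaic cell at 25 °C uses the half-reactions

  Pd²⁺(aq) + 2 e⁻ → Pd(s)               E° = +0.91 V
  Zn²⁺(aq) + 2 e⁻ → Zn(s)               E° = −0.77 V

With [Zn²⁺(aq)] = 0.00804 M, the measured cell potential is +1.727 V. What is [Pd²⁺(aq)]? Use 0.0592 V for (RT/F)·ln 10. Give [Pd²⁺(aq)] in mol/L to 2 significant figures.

The Pd²⁺/Pd couple has the larger reduction potential, so it is the cathode: E°cell = +0.91 − (−0.77) = +1.68 V and n = 2.
Rearranging E = E° − (0.0592/n)·log Q gives log Q = 2(+1.68 − (+1.727))/0.0592 = −1.588.
Balancing electrons gives Pd²⁺(aq) + Zn(s) → Pd(s) + Zn²⁺(aq); thus Q = [Zn²⁺(aq)] / [Pd²⁺(aq)].
Isolating [Pd²⁺(aq)] in Q = 10^{−1.588} yields log [Pd²⁺(aq)] = −0.507, i.e. 0.31 M.

0.31 M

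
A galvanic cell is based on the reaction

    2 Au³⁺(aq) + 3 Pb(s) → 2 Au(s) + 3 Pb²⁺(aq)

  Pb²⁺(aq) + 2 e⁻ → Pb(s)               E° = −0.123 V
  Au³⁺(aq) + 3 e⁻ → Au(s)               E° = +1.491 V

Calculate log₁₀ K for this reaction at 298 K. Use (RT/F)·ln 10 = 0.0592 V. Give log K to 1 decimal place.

log K = 163.6

The Au³⁺/Au couple is reduced (cathode); E°cell = +1.491 − (−0.123) = +1.614 V with n = 6.
At equilibrium E = 0, so log K = nE°cell / 0.0592 = (6)(+1.614) / 0.0592 = 163.6.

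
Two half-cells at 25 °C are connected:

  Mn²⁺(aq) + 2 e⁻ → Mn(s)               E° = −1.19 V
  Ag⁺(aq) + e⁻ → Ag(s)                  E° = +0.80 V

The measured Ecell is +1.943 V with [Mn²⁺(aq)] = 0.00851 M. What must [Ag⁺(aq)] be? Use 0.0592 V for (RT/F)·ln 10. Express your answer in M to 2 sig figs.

The Ag⁺/Ag couple has the larger reduction potential, so it is the cathode: E°cell = +0.80 − (−1.19) = +1.99 V and n = 2.
Since E = E° − (0.0592/n)·log Q, log Q = n(E° − E)/0.0592 = 1.588.
Balancing electrons gives 2 Ag⁺(aq) + Mn(s) → 2 Ag(s) + Mn²⁺(aq); thus Q = [Mn²⁺(aq)] / [Ag⁺(aq)]^2.
Solving for the unknown gives log [Ag⁺(aq)] = −1.829, so [Ag⁺(aq)] ≈ 0.015 M.

0.015 M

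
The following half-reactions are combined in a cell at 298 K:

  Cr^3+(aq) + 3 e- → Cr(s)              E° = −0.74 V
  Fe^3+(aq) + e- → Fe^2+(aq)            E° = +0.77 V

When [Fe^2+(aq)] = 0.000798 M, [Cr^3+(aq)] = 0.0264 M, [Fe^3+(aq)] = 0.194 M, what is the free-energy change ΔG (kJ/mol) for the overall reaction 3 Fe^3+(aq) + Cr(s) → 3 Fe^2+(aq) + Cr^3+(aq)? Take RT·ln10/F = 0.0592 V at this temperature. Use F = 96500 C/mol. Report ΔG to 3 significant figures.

−487 kJ/mol

With Fe³⁺/Fe²⁺ reduced at the cathode, E°cell = +0.77 − (−0.74) = +1.51 V and n = 3.
The reaction quotient is ([Fe^2+(aq)]^3·[Cr^3+(aq)]) / [Fe^3+(aq)]^3 = 1.84×10^−9; by Nernst, E = +1.51 − (0.0592/3)(−8.736) = +1.6824 V.
Then ΔG = −nFE = −3 × 96500 × +1.6824 J/mol = −487 kJ/mol.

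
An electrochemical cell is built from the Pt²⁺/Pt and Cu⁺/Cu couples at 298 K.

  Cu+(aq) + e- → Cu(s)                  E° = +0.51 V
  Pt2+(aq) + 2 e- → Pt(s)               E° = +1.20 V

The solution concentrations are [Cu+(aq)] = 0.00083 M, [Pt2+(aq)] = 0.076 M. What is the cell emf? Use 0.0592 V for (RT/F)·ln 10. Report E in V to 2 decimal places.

+0.84 V

The Pt²⁺/Pt couple has the more positive E°, so it is the cathode; Cu⁺/Cu is the anode.
E°cell = +1.20 − (+0.51) = +0.69 V, with n = 2 electrons transferred.
Balancing gives Pt2+(aq) + 2 Cu(s) → Pt(s) + 2 Cu+(aq); hence Q = [Cu+(aq)]^2 / [Pt2+(aq)] = 9.06×10^−6 (log Q = −5.043).
Applying E = E° − (RT ln10/nF)·log Q gives +0.69 − (0.0592/2)(−5.043) = +0.84 V.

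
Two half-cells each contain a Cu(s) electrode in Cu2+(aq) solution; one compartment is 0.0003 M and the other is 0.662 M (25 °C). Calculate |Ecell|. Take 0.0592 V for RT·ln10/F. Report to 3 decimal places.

0.099 V

For a concentration cell E°cell = 0, since both electrodes use the same couple.
The compartment with the higher Cu2+(aq) concentration (0.662 M) acts as the cathode; ions are reduced there and produced at the dilute (0.0003 M) anode.
With n = 2, Ecell = −(0.0592/2)·log([dilute]/[conc]) = −(0.0592/2)·log(0.0003/0.662) = +0.099 V.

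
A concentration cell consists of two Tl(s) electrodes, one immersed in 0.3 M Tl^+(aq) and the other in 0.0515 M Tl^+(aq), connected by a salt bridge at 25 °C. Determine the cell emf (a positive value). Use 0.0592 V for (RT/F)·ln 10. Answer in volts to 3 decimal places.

For a concentration cell E°cell = 0, since both electrodes use the same couple.
The compartment with the higher Tl^+(aq) concentration (0.3 M) acts as the cathode; ions are reduced there and produced at the dilute (0.0515 M) anode.
With n = 1, Ecell = −(0.0592/1)·log([dilute]/[conc]) = −(0.0592/1)·log(0.0515/0.3) = +0.045 V.

0.045 V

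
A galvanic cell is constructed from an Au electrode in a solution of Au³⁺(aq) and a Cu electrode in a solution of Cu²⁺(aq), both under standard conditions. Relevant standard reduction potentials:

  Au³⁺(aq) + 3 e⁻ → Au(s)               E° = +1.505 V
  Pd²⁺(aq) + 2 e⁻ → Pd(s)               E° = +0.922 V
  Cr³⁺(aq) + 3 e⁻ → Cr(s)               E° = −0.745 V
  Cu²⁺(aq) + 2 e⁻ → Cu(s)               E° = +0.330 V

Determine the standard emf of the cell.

The Au³⁺/Au couple has the higher E°, so Au ion is reduced (cathode) and Cu is oxidized (anode).
E°cell = E°(cathode) − E°(anode) = +1.505 − (+0.330) = +1.175 V.

+1.175 V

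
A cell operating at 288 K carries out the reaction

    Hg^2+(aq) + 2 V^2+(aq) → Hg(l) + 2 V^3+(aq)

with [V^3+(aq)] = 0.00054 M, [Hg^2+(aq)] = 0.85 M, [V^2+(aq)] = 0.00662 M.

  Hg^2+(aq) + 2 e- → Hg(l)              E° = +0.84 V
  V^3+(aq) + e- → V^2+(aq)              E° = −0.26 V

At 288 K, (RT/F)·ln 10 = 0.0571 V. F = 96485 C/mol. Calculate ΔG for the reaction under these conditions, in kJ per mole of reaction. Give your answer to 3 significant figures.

−224 kJ/mol

With Hg²⁺/Hg reduced at the cathode, E°cell = +0.84 − (−0.26) = +1.10 V and n = 2.
Here Q = [V^3+(aq)]^2 / ([Hg^2+(aq)]·[V^2+(aq)]^2) = 0.00783 (log Q = −2.106), giving E = +1.10 − (0.0571/2)·(−2.106) = +1.1601 V.
ΔG = −nFE = −(2)(96485)(+1.1601) J/mol = −224 kJ/mol.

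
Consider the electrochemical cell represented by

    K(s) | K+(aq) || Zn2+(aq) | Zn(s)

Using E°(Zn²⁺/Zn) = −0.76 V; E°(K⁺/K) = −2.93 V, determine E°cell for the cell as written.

+2.17 V

By convention the left-hand electrode in cell notation is the anode (oxidation) and the right-hand electrode is the cathode (reduction).
E°cell = E°(right) − E°(left) = −0.76 − (−2.93) = +2.17 V.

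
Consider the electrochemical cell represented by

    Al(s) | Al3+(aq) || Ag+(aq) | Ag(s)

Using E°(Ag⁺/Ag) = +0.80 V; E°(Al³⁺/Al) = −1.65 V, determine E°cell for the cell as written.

By convention the left-hand electrode in cell notation is the anode (oxidation) and the right-hand electrode is the cathode (reduction).
E°cell = E°(right) − E°(left) = +0.80 − (−1.65) = +2.45 V.

+2.45 V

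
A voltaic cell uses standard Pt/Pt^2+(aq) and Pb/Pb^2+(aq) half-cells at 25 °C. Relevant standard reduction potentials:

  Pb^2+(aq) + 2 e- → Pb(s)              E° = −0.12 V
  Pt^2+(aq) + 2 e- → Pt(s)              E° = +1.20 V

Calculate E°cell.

The Pt²⁺/Pt couple has the higher E°, so Pt ion is reduced (cathode) and Pb is oxidized (anode).
E°cell = E°(cathode) − E°(anode) = +1.20 − (−0.12) = +1.32 V.

+1.32 V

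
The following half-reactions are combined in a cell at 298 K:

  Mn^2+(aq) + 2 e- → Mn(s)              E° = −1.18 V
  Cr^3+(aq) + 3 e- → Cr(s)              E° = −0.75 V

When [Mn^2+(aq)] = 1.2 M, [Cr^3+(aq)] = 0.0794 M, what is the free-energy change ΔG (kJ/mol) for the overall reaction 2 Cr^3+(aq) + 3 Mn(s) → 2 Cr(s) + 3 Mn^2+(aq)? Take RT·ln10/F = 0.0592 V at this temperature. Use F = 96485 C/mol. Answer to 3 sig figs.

The standard cell potential is −0.75 − (−1.18) = +0.43 V, with n = 6 electrons in the balanced equation.
The reaction quotient is [Mn^2+(aq)]^3 / [Cr^3+(aq)]^2 = 274; by Nernst, E = +0.43 − (0.0592/6)(2.438) = +0.4059 V.
Finally ΔG = −nFE = −(6)(96485 C/mol)(+0.4059 V) = −235 kJ/mol.

−235 kJ/mol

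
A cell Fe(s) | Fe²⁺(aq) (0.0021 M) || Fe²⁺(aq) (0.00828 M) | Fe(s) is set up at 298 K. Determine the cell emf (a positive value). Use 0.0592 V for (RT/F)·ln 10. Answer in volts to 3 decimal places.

For a concentration cell E°cell = 0, since both electrodes use the same couple.
The compartment with the higher Fe²⁺(aq) concentration (0.00828 M) acts as the cathode; ions are reduced there and produced at the dilute (0.0021 M) anode.
With n = 2, Ecell = −(0.0592/2)·log([dilute]/[conc]) = −(0.0592/2)·log(0.0021/0.00828) = +0.018 V.

0.018 V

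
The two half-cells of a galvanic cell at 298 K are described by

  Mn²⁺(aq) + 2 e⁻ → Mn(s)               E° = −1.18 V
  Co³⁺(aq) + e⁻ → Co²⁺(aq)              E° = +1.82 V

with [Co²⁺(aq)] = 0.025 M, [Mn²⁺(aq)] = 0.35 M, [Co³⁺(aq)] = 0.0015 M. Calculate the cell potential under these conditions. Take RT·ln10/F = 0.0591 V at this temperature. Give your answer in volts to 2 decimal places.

+2.94 V

The Co³⁺/Co²⁺ couple has the more positive E°, so it is the cathode; Mn²⁺/Mn is the anode.
E°cell = +1.82 − (−1.18) = +3.00 V, with n = 2 electrons transferred.
The balanced reaction is 2 Co³⁺(aq) + Mn(s) → 2 Co²⁺(aq) + Mn²⁺(aq), so Q = ([Co²⁺(aq)]^2·[Mn²⁺(aq)]) / [Co³⁺(aq)]^2 = 97.2 and log Q = 1.988.
By the Nernst equation, E = +3.00 − (0.0591/2)·(1.988) = +2.94 V.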